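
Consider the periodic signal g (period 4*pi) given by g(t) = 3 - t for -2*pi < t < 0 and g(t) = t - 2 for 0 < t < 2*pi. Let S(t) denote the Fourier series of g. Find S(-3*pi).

-2 + pi

t = -3*pi differs from t = pi by -1 full period(s), and the series is 4*pi-periodic.
g is continuous at t = pi with value -2 + pi, so the series converges to -2 + pi there.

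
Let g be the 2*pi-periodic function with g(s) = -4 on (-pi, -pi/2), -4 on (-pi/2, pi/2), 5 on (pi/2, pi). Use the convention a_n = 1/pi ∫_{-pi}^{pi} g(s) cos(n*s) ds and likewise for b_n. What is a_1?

a_1 = 1/pi ∫_{-pi}^{pi} g(s) cos(s) ds.
Split the integral at the breakpoints.
Directly, an antiderivative of (-4) cos(s) is -4*sin(s); evaluating from -pi to -pi/2: ∫_{-pi}^{-pi/2} (-4) cos(s) ds = (4) - (0) = 4.
Directly, an antiderivative of (-4) cos(s) is -4*sin(s); evaluating from -pi/2 to pi/2: ∫_{-pi/2}^{pi/2} (-4) cos(s) ds = (-4) - (4) = -8.
Directly, an antiderivative of (5) cos(s) is 5*sin(s); evaluating from pi/2 to pi: ∫_{pi/2}^{pi} (5) cos(s) ds = (0) - (5) = -5.
Summing the pieces and multiplying by (1/pi) gives a_1 = -9/pi.

-9/pi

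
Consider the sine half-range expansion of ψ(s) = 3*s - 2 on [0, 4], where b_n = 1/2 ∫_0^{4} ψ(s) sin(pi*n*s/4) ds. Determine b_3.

16/(3*pi)

b_3 = 1/2 ∫_0^{4} (3*s - 2) sin(3*pi*s/4) ds.
Integrating by parts (boundary term plus one more integral), an antiderivative of (3*s - 2) sin(3*pi*s/4) is -4*s*cos(3*pi*s/4)/pi + 16*sin(3*pi*s/4)/(3*pi**2) + 8*cos(3*pi*s/4)/(3*pi); evaluating from 0 to 4: ∫_{0}^{4} (3*s - 2) sin(3*pi*s/4) ds = (40/(3*pi)) - (8/(3*pi)) = 32/(3*pi).
Hence b_3 = (1/2)·(32/(3*pi)) = 16/(3*pi).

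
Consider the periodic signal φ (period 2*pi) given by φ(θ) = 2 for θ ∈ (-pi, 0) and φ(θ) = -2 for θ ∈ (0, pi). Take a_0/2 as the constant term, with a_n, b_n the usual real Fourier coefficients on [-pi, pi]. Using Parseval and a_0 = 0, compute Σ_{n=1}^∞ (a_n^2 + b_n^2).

8

Parseval: a_0^2/2 + Σ_{n≥1} (a_n^2+b_n^2) = 1/pi ∫_{-pi}^{pi} φ(θ)^2 dθ = 8.
Subtract a_0^2/2 = 0: Σ (a_n^2+b_n^2) = 8.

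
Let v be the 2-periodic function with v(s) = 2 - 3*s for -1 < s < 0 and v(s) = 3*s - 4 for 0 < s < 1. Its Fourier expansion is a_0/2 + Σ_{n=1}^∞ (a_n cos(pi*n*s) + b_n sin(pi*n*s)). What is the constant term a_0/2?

a_0 = ∫_{-1}^{1} v(s) ds = 1.
So the constant term a_0/2 = 1/2.

1/2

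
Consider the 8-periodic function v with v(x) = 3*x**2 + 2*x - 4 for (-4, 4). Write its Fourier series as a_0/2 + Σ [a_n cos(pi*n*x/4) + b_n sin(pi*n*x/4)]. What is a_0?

a_0 = 1/4 ∫_{-4}^{4} v(x) dx = 1/4 · (96) = 24.

24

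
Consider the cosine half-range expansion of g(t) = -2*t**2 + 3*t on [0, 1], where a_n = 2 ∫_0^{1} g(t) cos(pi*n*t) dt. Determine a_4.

-1/(2*pi**2)

a_4 = 2 ∫_0^{1} (-2*t**2 + 3*t) cos(4*pi*t) dt.
Integrating by parts twice (tabular method), an antiderivative of (-2*t**2 + 3*t) cos(4*pi*t) is -t**2*sin(4*pi*t)/(2*pi) + 3*t*sin(4*pi*t)/(4*pi) - t*cos(4*pi*t)/(4*pi**2) + sin(4*pi*t)/(16*pi**3) + 3*cos(4*pi*t)/(16*pi**2); evaluating from 0 to 1: ∫_{0}^{1} (-2*t**2 + 3*t) cos(4*pi*t) dt = (-1/(16*pi**2)) - (3/(16*pi**2)) = -1/(4*pi**2).
Hence a_4 = 2·(-1/(4*pi**2)) = -1/(2*pi**2).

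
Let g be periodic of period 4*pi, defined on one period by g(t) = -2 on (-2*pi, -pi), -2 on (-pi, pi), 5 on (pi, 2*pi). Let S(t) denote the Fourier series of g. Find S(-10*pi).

t = -10*pi differs from t = -2*pi by -2 full period(s), and the series is 4*pi-periodic.
At t = -2*pi the one-sided limits are g(-2*pi^-) = 5 and g(-2*pi^+) = -2.
By Dirichlet's theorem the series converges to their average, [(5) + (-2)]/2 = 3/2.

3/2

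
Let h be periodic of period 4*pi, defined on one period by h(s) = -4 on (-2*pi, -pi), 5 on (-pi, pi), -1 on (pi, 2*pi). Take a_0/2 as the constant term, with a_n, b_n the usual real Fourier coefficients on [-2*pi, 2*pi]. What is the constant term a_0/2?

5/4

a_0 = (1/(2*pi)) ∫_{-2*pi}^{2*pi} h(s) ds = (1/(2*pi)) · (5*pi) = 5/2.
So the constant term a_0/2 = 5/4.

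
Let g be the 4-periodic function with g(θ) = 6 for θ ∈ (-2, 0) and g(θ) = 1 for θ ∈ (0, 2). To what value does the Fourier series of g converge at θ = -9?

6

θ = -9 differs from θ = -1 by -2 full period(s), and the series is 4-periodic.
g is continuous at θ = -1 with value 6, so the series converges to 6 there.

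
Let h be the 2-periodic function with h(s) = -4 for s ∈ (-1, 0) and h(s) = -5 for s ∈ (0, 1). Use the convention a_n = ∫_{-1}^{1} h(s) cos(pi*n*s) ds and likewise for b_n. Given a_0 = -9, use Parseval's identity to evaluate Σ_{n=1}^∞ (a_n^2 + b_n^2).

1/2

Parseval: a_0^2/2 + Σ_{n≥1} (a_n^2+b_n^2) = ∫_{-1}^{1} h(s)^2 ds = 41.
Subtract a_0^2/2 = 81/2: Σ (a_n^2+b_n^2) = 1/2.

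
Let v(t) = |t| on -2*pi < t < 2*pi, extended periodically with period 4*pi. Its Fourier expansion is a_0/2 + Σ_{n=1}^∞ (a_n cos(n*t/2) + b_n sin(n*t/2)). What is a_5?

a_5 = (1/(2*pi)) ∫_{-2*pi}^{2*pi} v(t) cos(5*t/2) dt.
v is even and cos(5*t/2) is even, so the integrand is even and a_5 = 1/pi ∫_0^{2*pi} v(t) cos(5*t/2) dt.
Integrating by parts (boundary term plus one more integral), an antiderivative of (t) cos(5*t/2) is 2*t*sin(5*t/2)/5 + 4*cos(5*t/2)/25; evaluating from 0 to 2*pi: ∫_{0}^{2*pi} (t) cos(5*t/2) dt = (-4/25) - (4/25) = -8/25.
Hence a_5 = (1/pi)·(-8/25) = -8/(25*pi).

-8/(25*pi)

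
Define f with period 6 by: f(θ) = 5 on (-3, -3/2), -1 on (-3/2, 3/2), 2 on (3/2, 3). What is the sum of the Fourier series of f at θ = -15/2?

θ = -15/2 differs from θ = -3/2 by -1 full period(s), and the series is 6-periodic.
At θ = -3/2 the one-sided limits are f(-3/2^-) = 5 and f(-3/2^+) = -1.
By Dirichlet's theorem the series converges to their average, [(5) + (-1)]/2 = 2.

2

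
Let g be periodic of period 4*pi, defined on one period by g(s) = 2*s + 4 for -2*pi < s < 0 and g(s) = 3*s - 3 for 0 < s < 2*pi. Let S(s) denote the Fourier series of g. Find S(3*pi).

4 - 2*pi

s = 3*pi differs from s = -pi by 1 full period(s), and the series is 4*pi-periodic.
g is continuous at s = -pi with value 4 - 2*pi, so the series converges to 4 - 2*pi there.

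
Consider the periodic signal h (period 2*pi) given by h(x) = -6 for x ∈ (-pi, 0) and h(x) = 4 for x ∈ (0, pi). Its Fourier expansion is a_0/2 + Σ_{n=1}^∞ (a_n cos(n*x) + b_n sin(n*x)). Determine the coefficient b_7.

b_7 = 1/pi ∫_{-pi}^{pi} h(x) sin(7*x) dx.
Split the integral at the breakpoints.
Directly, an antiderivative of (-6) sin(7*x) is 6*cos(7*x)/7; evaluating from -pi to 0: ∫_{-pi}^{0} (-6) sin(7*x) dx = (6/7) - (-6/7) = 12/7.
Directly, an antiderivative of (4) sin(7*x) is -4*cos(7*x)/7; evaluating from 0 to pi: ∫_{0}^{pi} (4) sin(7*x) dx = (4/7) - (-4/7) = 8/7.
Summing the pieces and multiplying by (1/pi) gives b_7 = 20/(7*pi).

20/(7*pi)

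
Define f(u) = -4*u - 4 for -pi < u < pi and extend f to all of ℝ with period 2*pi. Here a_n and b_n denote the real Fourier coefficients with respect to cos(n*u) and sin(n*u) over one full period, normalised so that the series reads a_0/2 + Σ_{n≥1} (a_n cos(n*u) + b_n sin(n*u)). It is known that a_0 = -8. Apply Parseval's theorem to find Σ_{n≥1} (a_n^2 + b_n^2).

32*pi**2/3

Parseval: a_0^2/2 + Σ_{n≥1} (a_n^2+b_n^2) = 1/pi ∫_{-pi}^{pi} f(u)^2 du = 32 + 32*pi**2/3.
Subtract a_0^2/2 = 32: Σ (a_n^2+b_n^2) = 32*pi**2/3.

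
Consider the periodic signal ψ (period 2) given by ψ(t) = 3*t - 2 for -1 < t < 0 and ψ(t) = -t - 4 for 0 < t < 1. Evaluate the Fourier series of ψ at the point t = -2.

-3

t = -2 differs from t = 0 by -1 full period(s), and the series is 2-periodic.
At t = 0 the one-sided limits are ψ(0^-) = -2 and ψ(0^+) = -4.
By Dirichlet's theorem the series converges to their average, [(-2) + (-4)]/2 = -3.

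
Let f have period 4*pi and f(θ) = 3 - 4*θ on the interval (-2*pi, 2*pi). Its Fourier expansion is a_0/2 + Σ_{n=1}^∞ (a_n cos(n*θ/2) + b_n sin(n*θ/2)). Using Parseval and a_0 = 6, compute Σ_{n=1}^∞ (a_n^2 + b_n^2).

128*pi**2/3

Parseval: a_0^2/2 + Σ_{n≥1} (a_n^2+b_n^2) = (1/(2*pi)) ∫_{-2*pi}^{2*pi} f(θ)^2 dθ = 18 + 128*pi**2/3.
Subtract a_0^2/2 = 18: Σ (a_n^2+b_n^2) = 128*pi**2/3.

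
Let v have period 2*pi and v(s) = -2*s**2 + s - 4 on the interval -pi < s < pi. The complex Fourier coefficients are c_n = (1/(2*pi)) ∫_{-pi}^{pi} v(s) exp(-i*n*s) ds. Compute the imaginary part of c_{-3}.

Since v is real-valued, Im(c_{-3}) = -(1/(2*pi)) ∫_{-pi}^{pi} v(s) sin(-3*s) ds = b_{3}/2.
Integrating by parts twice (tabular method), an antiderivative of (-2*s**2 + s - 4) sin(-3*s) is -2*s**2*cos(3*s)/3 + 4*s*sin(3*s)/9 + s*cos(3*s)/3 - sin(3*s)/9 - 32*cos(3*s)/27; evaluating from -pi to pi: ∫_{-pi}^{pi} (-2*s**2 + s - 4) sin(-3*s) ds = (-pi/3 + 32/27 + 2*pi**2/3) - (pi/3 + 32/27 + 2*pi**2/3) = -2*pi/3.
Hence Im(c_{-3}) = (-1/(2*pi))·(-2*pi/3) = 1/3.

1/3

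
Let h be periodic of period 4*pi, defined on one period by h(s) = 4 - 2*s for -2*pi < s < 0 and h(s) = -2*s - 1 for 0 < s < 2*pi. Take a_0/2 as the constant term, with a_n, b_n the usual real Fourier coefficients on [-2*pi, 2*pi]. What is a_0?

a_0 = (1/(2*pi)) ∫_{-2*pi}^{2*pi} h(s) ds = (1/(2*pi)) · (6*pi) = 3.

3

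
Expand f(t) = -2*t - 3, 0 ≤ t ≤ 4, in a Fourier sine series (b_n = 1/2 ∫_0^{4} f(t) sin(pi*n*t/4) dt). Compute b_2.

8/pi

b_2 = 1/2 ∫_0^{4} (-2*t - 3) sin(pi*t/2) dt.
Integrating by parts (boundary term plus one more integral), an antiderivative of (-2*t - 3) sin(pi*t/2) is 4*t*cos(pi*t/2)/pi - 8*sin(pi*t/2)/pi**2 + 6*cos(pi*t/2)/pi; evaluating from 0 to 4: ∫_{0}^{4} (-2*t - 3) sin(pi*t/2) dt = (22/pi) - (6/pi) = 16/pi.
Hence b_2 = (1/2)·(16/pi) = 8/pi.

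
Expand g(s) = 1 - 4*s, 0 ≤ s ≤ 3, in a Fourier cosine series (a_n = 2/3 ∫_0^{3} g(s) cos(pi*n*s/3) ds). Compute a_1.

48/pi**2

a_1 = 2/3 ∫_0^{3} (1 - 4*s) cos(pi*s/3) ds.
Integrating by parts (boundary term plus one more integral), an antiderivative of (1 - 4*s) cos(pi*s/3) is -12*s*sin(pi*s/3)/pi + 3*sin(pi*s/3)/pi - 36*cos(pi*s/3)/pi**2; evaluating from 0 to 3: ∫_{0}^{3} (1 - 4*s) cos(pi*s/3) ds = (36/pi**2) - (-36/pi**2) = 72/pi**2.
Hence a_1 = (2/3)·(72/pi**2) = 48/pi**2.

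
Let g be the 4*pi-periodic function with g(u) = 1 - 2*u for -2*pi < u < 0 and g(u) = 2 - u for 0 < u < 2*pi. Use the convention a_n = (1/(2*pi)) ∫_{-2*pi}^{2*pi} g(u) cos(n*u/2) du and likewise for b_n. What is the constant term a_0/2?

a_0 = (1/(2*pi)) ∫_{-2*pi}^{2*pi} g(u) du = (1/(2*pi)) · (2*pi*(3 + pi)) = 3 + pi.
So the constant term a_0/2 = 3/2 + pi/2.

3/2 + pi/2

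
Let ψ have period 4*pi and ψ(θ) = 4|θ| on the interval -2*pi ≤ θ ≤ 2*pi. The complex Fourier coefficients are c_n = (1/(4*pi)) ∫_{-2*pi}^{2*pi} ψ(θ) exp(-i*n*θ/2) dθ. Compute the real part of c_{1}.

Since ψ is real-valued, Re(c_{1}) = (1/(4*pi)) ∫_{-2*pi}^{2*pi} ψ(θ) cos(θ/2) dθ = a_{1}/2.
ψ is even and cos(θ/2) is even, so the integrand is even: ∫_{-2*pi}^{2*pi} ψ(θ) cos(θ/2) dθ = 2∫_0^{2*pi} ψ(θ) cos(θ/2) dθ.
Integrating by parts (boundary term plus one more integral), an antiderivative of (4*θ) cos(θ/2) is 8*θ*sin(θ/2) + 16*cos(θ/2); evaluating from 0 to 2*pi: ∫_{0}^{2*pi} (4*θ) cos(θ/2) dθ = (-16) - (16) = -32.
So ∫_{-2*pi}^{2*pi} ψ(θ) cos(θ/2) dθ = -64.
Hence Re(c_{1}) = (1/(4*pi))·(-64) = -16/pi.

-16/pi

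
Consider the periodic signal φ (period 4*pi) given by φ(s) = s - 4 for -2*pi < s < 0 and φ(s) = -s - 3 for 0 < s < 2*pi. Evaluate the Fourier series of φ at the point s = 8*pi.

s = 8*pi differs from s = 0 by 2 full period(s), and the series is 4*pi-periodic.
At s = 0 the one-sided limits are φ(0^-) = -4 and φ(0^+) = -3.
By Dirichlet's theorem the series converges to their average, [(-4) + (-3)]/2 = -7/2.

-7/2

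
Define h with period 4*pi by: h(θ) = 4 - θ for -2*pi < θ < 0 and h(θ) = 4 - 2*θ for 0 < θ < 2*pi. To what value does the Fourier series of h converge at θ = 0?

4

h is continuous at θ = 0 with value 4, so the series converges to 4 there.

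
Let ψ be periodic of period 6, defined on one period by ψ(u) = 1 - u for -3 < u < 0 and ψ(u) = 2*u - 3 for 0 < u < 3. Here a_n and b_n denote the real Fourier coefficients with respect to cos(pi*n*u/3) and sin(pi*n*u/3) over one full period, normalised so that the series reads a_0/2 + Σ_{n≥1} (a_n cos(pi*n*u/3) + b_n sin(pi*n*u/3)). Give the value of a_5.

-18/(25*pi**2)

a_5 = 1/3 ∫_{-3}^{3} ψ(u) cos(5*pi*u/3) du.
Split the integral at the breakpoints.
Integrating by parts (boundary term plus one more integral), an antiderivative of (1 - u) cos(5*pi*u/3) is -3*u*sin(5*pi*u/3)/(5*pi) + 3*sin(5*pi*u/3)/(5*pi) - 9*cos(5*pi*u/3)/(25*pi**2); evaluating from -3 to 0: ∫_{-3}^{0} (1 - u) cos(5*pi*u/3) du = (-9/(25*pi**2)) - (9/(25*pi**2)) = -18/(25*pi**2).
Integrating by parts (boundary term plus one more integral), an antiderivative of (2*u - 3) cos(5*pi*u/3) is 6*u*sin(5*pi*u/3)/(5*pi) - 9*sin(5*pi*u/3)/(5*pi) + 18*cos(5*pi*u/3)/(25*pi**2); evaluating from 0 to 3: ∫_{0}^{3} (2*u - 3) cos(5*pi*u/3) du = (-18/(25*pi**2)) - (18/(25*pi**2)) = -36/(25*pi**2).
Summing the pieces and multiplying by (1/3) gives a_5 = -18/(25*pi**2).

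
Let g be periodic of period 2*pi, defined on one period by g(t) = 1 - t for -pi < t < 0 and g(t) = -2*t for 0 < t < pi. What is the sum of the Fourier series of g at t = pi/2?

-pi

g is continuous at t = pi/2 with value -pi, so the series converges to -pi there.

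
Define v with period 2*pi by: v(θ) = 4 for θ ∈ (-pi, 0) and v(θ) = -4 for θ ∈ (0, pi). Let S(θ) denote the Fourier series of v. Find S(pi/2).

-4

v is continuous at θ = pi/2 with value -4, so the series converges to -4 there.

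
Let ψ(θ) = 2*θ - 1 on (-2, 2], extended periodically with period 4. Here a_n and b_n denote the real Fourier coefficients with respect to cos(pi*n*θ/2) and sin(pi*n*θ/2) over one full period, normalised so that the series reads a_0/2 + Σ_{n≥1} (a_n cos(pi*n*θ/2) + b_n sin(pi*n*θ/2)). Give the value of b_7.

8/(7*pi)

b_7 = 1/2 ∫_{-2}^{2} ψ(θ) sin(7*pi*θ/2) dθ.
Integrating by parts (boundary term plus one more integral), an antiderivative of (2*θ - 1) sin(7*pi*θ/2) is -4*θ*cos(7*pi*θ/2)/(7*pi) + 8*sin(7*pi*θ/2)/(49*pi**2) + 2*cos(7*pi*θ/2)/(7*pi); evaluating from -2 to 2: ∫_{-2}^{2} (2*θ - 1) sin(7*pi*θ/2) dθ = (6/(7*pi)) - (-10/(7*pi)) = 16/(7*pi).
Hence b_7 = (1/2)·(16/(7*pi)) = 8/(7*pi).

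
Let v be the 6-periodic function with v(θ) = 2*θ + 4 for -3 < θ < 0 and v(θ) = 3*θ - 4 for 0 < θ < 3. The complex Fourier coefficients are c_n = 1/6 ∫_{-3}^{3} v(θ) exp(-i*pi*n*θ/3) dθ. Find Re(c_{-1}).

-3/pi**2

Since v is real-valued, Re(c_{-1}) = 1/6 ∫_{-3}^{3} v(θ) cos(-pi*θ/3) dθ = a_{1}/2.
Split the integral at the breakpoints.
Integrating by parts (boundary term plus one more integral), an antiderivative of (2*θ + 4) cos(-pi*θ/3) is 6*θ*sin(pi*θ/3)/pi + 12*sin(pi*θ/3)/pi + 18*cos(pi*θ/3)/pi**2; evaluating from -3 to 0: ∫_{-3}^{0} (2*θ + 4) cos(-pi*θ/3) dθ = (18/pi**2) - (-18/pi**2) = 36/pi**2.
Integrating by parts (boundary term plus one more integral), an antiderivative of (3*θ - 4) cos(-pi*θ/3) is 9*θ*sin(pi*θ/3)/pi - 12*sin(pi*θ/3)/pi + 27*cos(pi*θ/3)/pi**2; evaluating from 0 to 3: ∫_{0}^{3} (3*θ - 4) cos(-pi*θ/3) dθ = (-27/pi**2) - (27/pi**2) = -54/pi**2.
So ∫_{-3}^{3} v(θ) cos(-pi*θ/3) dθ = -18/pi**2.
Hence Re(c_{-1}) = (1/6)·(-18/pi**2) = -3/pi**2.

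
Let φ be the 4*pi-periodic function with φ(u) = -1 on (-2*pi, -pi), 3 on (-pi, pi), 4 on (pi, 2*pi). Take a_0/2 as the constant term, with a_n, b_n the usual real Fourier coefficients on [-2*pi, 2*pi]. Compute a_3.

a_3 = (1/(2*pi)) ∫_{-2*pi}^{2*pi} φ(u) cos(3*u/2) du.
Split the integral at the breakpoints.
Directly, an antiderivative of (-1) cos(3*u/2) is -2*sin(3*u/2)/3; evaluating from -2*pi to -pi: ∫_{-2*pi}^{-pi} (-1) cos(3*u/2) du = (-2/3) - (0) = -2/3.
Directly, an antiderivative of (3) cos(3*u/2) is 2*sin(3*u/2); evaluating from -pi to pi: ∫_{-pi}^{pi} (3) cos(3*u/2) du = (-2) - (2) = -4.
Directly, an antiderivative of (4) cos(3*u/2) is 8*sin(3*u/2)/3; evaluating from pi to 2*pi: ∫_{pi}^{2*pi} (4) cos(3*u/2) du = (0) - (-8/3) = 8/3.
Summing the pieces and multiplying by (1/(2*pi)) gives a_3 = -1/pi.

-1/pi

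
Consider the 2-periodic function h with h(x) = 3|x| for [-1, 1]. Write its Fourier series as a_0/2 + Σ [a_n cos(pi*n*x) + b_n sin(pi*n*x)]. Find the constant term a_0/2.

3/2

a_0 = ∫_{-1}^{1} h(x) dx = 3.
So the constant term a_0/2 = 3/2.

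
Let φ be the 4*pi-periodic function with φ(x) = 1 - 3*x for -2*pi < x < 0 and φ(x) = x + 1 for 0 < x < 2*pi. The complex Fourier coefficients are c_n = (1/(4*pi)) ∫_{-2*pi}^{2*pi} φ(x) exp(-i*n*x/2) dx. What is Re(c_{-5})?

Since φ is real-valued, Re(c_{-5}) = (1/(4*pi)) ∫_{-2*pi}^{2*pi} φ(x) cos(-5*x/2) dx = a_{5}/2.
Split the integral at the breakpoints.
Integrating by parts (boundary term plus one more integral), an antiderivative of (1 - 3*x) cos(-5*x/2) is -6*x*sin(5*x/2)/5 + 2*sin(5*x/2)/5 - 12*cos(5*x/2)/25; evaluating from -2*pi to 0: ∫_{-2*pi}^{0} (1 - 3*x) cos(-5*x/2) dx = (-12/25) - (12/25) = -24/25.
Integrating by parts (boundary term plus one more integral), an antiderivative of (x + 1) cos(-5*x/2) is 2*x*sin(5*x/2)/5 + 2*sin(5*x/2)/5 + 4*cos(5*x/2)/25; evaluating from 0 to 2*pi: ∫_{0}^{2*pi} (x + 1) cos(-5*x/2) dx = (-4/25) - (4/25) = -8/25.
So ∫_{-2*pi}^{2*pi} φ(x) cos(-5*x/2) dx = -32/25.
Hence Re(c_{-5}) = (1/(4*pi))·(-32/25) = -8/(25*pi).

-8/(25*pi)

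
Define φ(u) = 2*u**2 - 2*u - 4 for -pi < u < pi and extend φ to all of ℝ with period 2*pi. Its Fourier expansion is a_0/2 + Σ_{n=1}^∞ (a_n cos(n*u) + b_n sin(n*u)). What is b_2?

b_2 = 1/pi ∫_{-pi}^{pi} φ(u) sin(2*u) du.
Integrating by parts twice (tabular method), an antiderivative of (2*u**2 - 2*u - 4) sin(2*u) is -u**2*cos(2*u) + u*sin(2*u) + u*cos(2*u) - sin(2*u)/2 + 5*cos(2*u)/2; evaluating from -pi to pi: ∫_{-pi}^{pi} (2*u**2 - 2*u - 4) sin(2*u) du = (-pi**2 + 5/2 + pi) - (-pi**2 - pi + 5/2) = 2*pi.
Hence b_2 = (1/pi)·(2*pi) = 2.

2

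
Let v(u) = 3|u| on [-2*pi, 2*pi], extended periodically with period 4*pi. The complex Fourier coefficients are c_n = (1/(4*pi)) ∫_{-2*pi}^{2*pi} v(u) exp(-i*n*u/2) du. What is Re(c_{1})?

Since v is real-valued, Re(c_{1}) = (1/(4*pi)) ∫_{-2*pi}^{2*pi} v(u) cos(u/2) du = a_{1}/2.
v is even and cos(u/2) is even, so the integrand is even: ∫_{-2*pi}^{2*pi} v(u) cos(u/2) du = 2∫_0^{2*pi} v(u) cos(u/2) du.
Integrating by parts (boundary term plus one more integral), an antiderivative of (3*u) cos(u/2) is 6*u*sin(u/2) + 12*cos(u/2); evaluating from 0 to 2*pi: ∫_{0}^{2*pi} (3*u) cos(u/2) du = (-12) - (12) = -24.
So ∫_{-2*pi}^{2*pi} v(u) cos(u/2) du = -48.
Hence Re(c_{1}) = (1/(4*pi))·(-48) = -12/pi.

-12/pi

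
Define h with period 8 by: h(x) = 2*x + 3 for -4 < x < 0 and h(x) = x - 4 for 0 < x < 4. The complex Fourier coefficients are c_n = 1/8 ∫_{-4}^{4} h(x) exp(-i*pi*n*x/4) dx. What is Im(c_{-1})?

Since h is real-valued, Im(c_{-1}) = -1/8 ∫_{-4}^{4} h(x) sin(-pi*x/4) dx = b_{1}/2.
Split the integral at the breakpoints.
Integrating by parts (boundary term plus one more integral), an antiderivative of (2*x + 3) sin(-pi*x/4) is 8*x*cos(pi*x/4)/pi - 32*sin(pi*x/4)/pi**2 + 12*cos(pi*x/4)/pi; evaluating from -4 to 0: ∫_{-4}^{0} (2*x + 3) sin(-pi*x/4) dx = (12/pi) - (20/pi) = -8/pi.
Integrating by parts (boundary term plus one more integral), an antiderivative of (x - 4) sin(-pi*x/4) is 4*x*cos(pi*x/4)/pi - 16*sin(pi*x/4)/pi**2 - 16*cos(pi*x/4)/pi; evaluating from 0 to 4: ∫_{0}^{4} (x - 4) sin(-pi*x/4) dx = (0) - (-16/pi) = 16/pi.
So ∫_{-4}^{4} h(x) sin(-pi*x/4) dx = 8/pi.
Hence Im(c_{-1}) = (-1/8)·(8/pi) = -1/pi.

-1/pi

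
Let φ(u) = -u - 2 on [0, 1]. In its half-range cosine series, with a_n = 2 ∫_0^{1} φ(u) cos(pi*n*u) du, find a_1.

a_1 = 2 ∫_0^{1} (-u - 2) cos(pi*u) du.
Integrating by parts (boundary term plus one more integral), an antiderivative of (-u - 2) cos(pi*u) is -u*sin(pi*u)/pi - 2*sin(pi*u)/pi - cos(pi*u)/pi**2; evaluating from 0 to 1: ∫_{0}^{1} (-u - 2) cos(pi*u) du = (pi**(-2)) - (-1/pi**2) = 2/pi**2.
Hence a_1 = 2·(2/pi**2) = 4/pi**2.

4/pi**2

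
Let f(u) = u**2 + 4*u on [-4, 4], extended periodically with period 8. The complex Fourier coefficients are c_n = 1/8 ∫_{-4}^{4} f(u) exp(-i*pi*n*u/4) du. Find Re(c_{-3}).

-32/(9*pi**2)

Since f is real-valued, Re(c_{-3}) = 1/8 ∫_{-4}^{4} f(u) cos(-3*pi*u/4) du = a_{3}/2.
Integrating by parts twice (tabular method), an antiderivative of (u**2 + 4*u) cos(-3*pi*u/4) is 4*u**2*sin(3*pi*u/4)/(3*pi) + 16*u*sin(3*pi*u/4)/(3*pi) + 32*u*cos(3*pi*u/4)/(9*pi**2) - 128*sin(3*pi*u/4)/(27*pi**3) + 64*cos(3*pi*u/4)/(9*pi**2); evaluating from -4 to 4: ∫_{-4}^{4} (u**2 + 4*u) cos(-3*pi*u/4) du = (-64/(3*pi**2)) - (64/(9*pi**2)) = -256/(9*pi**2).
Hence Re(c_{-3}) = (1/8)·(-256/(9*pi**2)) = -32/(9*pi**2).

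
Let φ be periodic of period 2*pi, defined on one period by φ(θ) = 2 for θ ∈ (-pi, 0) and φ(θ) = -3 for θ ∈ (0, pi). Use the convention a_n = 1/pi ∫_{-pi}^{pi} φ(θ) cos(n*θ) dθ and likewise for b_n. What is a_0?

a_0 = 1/pi ∫_{-pi}^{pi} φ(θ) dθ = 1/pi · (-pi) = -1.

-1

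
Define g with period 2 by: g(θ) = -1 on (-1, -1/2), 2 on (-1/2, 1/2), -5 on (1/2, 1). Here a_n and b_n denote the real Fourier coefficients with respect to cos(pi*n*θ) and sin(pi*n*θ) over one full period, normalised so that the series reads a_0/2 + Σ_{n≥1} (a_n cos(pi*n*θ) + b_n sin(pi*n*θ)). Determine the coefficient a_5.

a_5 = ∫_{-1}^{1} g(θ) cos(5*pi*θ) dθ.
Split the integral at the breakpoints.
Directly, an antiderivative of (-1) cos(5*pi*θ) is -sin(5*pi*θ)/(5*pi); evaluating from -1 to -1/2: ∫_{-1}^{-1/2} (-1) cos(5*pi*θ) dθ = (1/(5*pi)) - (0) = 1/(5*pi).
Directly, an antiderivative of (2) cos(5*pi*θ) is 2*sin(5*pi*θ)/(5*pi); evaluating from -1/2 to 1/2: ∫_{-1/2}^{1/2} (2) cos(5*pi*θ) dθ = (2/(5*pi)) - (-2/(5*pi)) = 4/(5*pi).
Directly, an antiderivative of (-5) cos(5*pi*θ) is -sin(5*pi*θ)/pi; evaluating from 1/2 to 1: ∫_{1/2}^{1} (-5) cos(5*pi*θ) dθ = (0) - (-1/pi) = 1/pi.
Summing the pieces gives a_5 = 2/pi.

2/pi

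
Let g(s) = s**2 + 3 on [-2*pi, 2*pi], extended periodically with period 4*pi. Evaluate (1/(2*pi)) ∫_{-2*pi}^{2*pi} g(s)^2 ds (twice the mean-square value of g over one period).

(1/(2*pi)) ∫_{-2*pi}^{2*pi} g(s)^2 ds = (1/(2*pi)) · (36*pi + 32*pi**3 + 64*pi**5/5) = 18 + 16*pi**2 + 32*pi**4/5.

18 + 16*pi**2 + 32*pi**4/5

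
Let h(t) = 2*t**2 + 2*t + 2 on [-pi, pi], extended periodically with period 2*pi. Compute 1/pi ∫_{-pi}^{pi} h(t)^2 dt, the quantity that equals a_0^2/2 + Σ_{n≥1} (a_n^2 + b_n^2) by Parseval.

8 + 8*pi**2 + 8*pi**4/5

1/pi ∫_{-pi}^{pi} h(t)^2 dt = 1/pi · (8*pi*(5 + 5*pi**2 + pi**4)/5) = 8 + 8*pi**2 + 8*pi**4/5.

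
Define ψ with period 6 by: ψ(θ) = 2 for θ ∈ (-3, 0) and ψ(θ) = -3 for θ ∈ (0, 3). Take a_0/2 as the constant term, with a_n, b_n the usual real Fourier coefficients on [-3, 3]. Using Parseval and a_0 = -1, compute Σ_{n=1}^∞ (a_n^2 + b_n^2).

Parseval: a_0^2/2 + Σ_{n≥1} (a_n^2+b_n^2) = 1/3 ∫_{-3}^{3} ψ(θ)^2 dθ = 13.
Subtract a_0^2/2 = 1/2: Σ (a_n^2+b_n^2) = 25/2.

25/2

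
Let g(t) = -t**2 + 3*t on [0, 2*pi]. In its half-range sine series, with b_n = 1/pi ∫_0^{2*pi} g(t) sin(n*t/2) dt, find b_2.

b_2 = 1/pi ∫_0^{2*pi} (-t**2 + 3*t) sin(t) dt.
Integrating by parts twice (tabular method), an antiderivative of (-t**2 + 3*t) sin(t) is t**2*cos(t) - 2*t*sin(t) - 3*t*cos(t) + 3*sin(t) - 2*cos(t); evaluating from 0 to 2*pi: ∫_{0}^{2*pi} (-t**2 + 3*t) sin(t) dt = (-6*pi - 2 + 4*pi**2) - (-2) = 2*pi*(-3 + 2*pi).
Hence b_2 = (1/pi)·(2*pi*(-3 + 2*pi)) = -6 + 4*pi.

-6 + 4*pi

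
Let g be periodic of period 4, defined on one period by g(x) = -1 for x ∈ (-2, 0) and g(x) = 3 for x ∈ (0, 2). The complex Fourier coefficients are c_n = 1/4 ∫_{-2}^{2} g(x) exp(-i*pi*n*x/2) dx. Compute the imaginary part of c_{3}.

Since g is real-valued, Im(c_{3}) = -1/4 ∫_{-2}^{2} g(x) sin(3*pi*x/2) dx = -b_{3}/2.
Split the integral at the breakpoints.
Directly, an antiderivative of (-1) sin(3*pi*x/2) is 2*cos(3*pi*x/2)/(3*pi); evaluating from -2 to 0: ∫_{-2}^{0} (-1) sin(3*pi*x/2) dx = (2/(3*pi)) - (-2/(3*pi)) = 4/(3*pi).
Directly, an antiderivative of (3) sin(3*pi*x/2) is -2*cos(3*pi*x/2)/pi; evaluating from 0 to 2: ∫_{0}^{2} (3) sin(3*pi*x/2) dx = (2/pi) - (-2/pi) = 4/pi.
So ∫_{-2}^{2} g(x) sin(3*pi*x/2) dx = 16/(3*pi).
Hence Im(c_{3}) = (-1/4)·(16/(3*pi)) = -4/(3*pi).

-4/(3*pi)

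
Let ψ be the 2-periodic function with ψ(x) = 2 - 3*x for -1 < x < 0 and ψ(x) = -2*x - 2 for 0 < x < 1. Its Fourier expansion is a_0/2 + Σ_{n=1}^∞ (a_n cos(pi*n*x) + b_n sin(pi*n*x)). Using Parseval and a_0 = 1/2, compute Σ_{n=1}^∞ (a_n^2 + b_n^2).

533/24

Parseval: a_0^2/2 + Σ_{n≥1} (a_n^2+b_n^2) = ∫_{-1}^{1} ψ(x)^2 dx = 67/3.
Subtract a_0^2/2 = 1/8: Σ (a_n^2+b_n^2) = 533/24.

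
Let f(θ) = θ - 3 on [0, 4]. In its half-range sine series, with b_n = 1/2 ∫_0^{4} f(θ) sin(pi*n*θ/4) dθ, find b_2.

-4/pi

b_2 = 1/2 ∫_0^{4} (θ - 3) sin(pi*θ/2) dθ.
Integrating by parts (boundary term plus one more integral), an antiderivative of (θ - 3) sin(pi*θ/2) is -2*θ*cos(pi*θ/2)/pi + 4*sin(pi*θ/2)/pi**2 + 6*cos(pi*θ/2)/pi; evaluating from 0 to 4: ∫_{0}^{4} (θ - 3) sin(pi*θ/2) dθ = (-2/pi) - (6/pi) = -8/pi.
Hence b_2 = (1/2)·(-8/pi) = -4/pi.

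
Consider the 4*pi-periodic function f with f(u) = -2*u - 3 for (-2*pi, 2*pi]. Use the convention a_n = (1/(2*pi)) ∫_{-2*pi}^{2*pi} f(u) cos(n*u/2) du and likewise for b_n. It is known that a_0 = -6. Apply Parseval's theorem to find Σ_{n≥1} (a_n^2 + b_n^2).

Parseval: a_0^2/2 + Σ_{n≥1} (a_n^2+b_n^2) = (1/(2*pi)) ∫_{-2*pi}^{2*pi} f(u)^2 du = 18 + 32*pi**2/3.
Subtract a_0^2/2 = 18: Σ (a_n^2+b_n^2) = 32*pi**2/3.

32*pi**2/3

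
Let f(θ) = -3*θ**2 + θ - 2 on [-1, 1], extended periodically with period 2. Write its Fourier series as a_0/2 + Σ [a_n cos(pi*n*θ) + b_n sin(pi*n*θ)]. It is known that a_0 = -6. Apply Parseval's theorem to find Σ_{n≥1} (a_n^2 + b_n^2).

Parseval: a_0^2/2 + Σ_{n≥1} (a_n^2+b_n^2) = ∫_{-1}^{1} f(θ)^2 dθ = 304/15.
Subtract a_0^2/2 = 18: Σ (a_n^2+b_n^2) = 34/15.

34/15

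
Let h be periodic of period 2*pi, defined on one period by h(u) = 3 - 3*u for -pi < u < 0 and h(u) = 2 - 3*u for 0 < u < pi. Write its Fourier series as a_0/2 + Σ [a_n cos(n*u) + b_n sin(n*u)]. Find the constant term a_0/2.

5/2

a_0 = 1/pi ∫_{-pi}^{pi} h(u) du = 1/pi · (5*pi) = 5.
So the constant term a_0/2 = 5/2.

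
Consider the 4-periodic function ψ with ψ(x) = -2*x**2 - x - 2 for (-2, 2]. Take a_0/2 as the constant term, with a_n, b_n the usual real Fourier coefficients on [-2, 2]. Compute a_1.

a_1 = 1/2 ∫_{-2}^{2} ψ(x) cos(pi*x/2) dx.
Integrating by parts twice (tabular method), an antiderivative of (-2*x**2 - x - 2) cos(pi*x/2) is -4*x**2*sin(pi*x/2)/pi - 2*x*sin(pi*x/2)/pi - 16*x*cos(pi*x/2)/pi**2 - 4*sin(pi*x/2)/pi + 32*sin(pi*x/2)/pi**3 - 4*cos(pi*x/2)/pi**2; evaluating from -2 to 2: ∫_{-2}^{2} (-2*x**2 - x - 2) cos(pi*x/2) dx = (36/pi**2) - (-28/pi**2) = 64/pi**2.
Hence a_1 = (1/2)·(64/pi**2) = 32/pi**2.

32/pi**2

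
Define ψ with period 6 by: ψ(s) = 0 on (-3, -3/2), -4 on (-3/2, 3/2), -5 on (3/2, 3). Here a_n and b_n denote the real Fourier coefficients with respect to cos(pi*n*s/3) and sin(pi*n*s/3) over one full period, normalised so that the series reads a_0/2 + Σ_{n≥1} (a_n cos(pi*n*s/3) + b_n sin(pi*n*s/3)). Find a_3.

a_3 = 1/3 ∫_{-3}^{3} ψ(s) cos(pi*s) ds.
Split the integral at the breakpoints.
∫_{-3}^{-3/2} (0) cos(pi*s) ds = 0.
Directly, an antiderivative of (-4) cos(pi*s) is -4*sin(pi*s)/pi; evaluating from -3/2 to 3/2: ∫_{-3/2}^{3/2} (-4) cos(pi*s) ds = (4/pi) - (-4/pi) = 8/pi.
Directly, an antiderivative of (-5) cos(pi*s) is -5*sin(pi*s)/pi; evaluating from 3/2 to 3: ∫_{3/2}^{3} (-5) cos(pi*s) ds = (0) - (5/pi) = -5/pi.
Summing the pieces and multiplying by (1/3) gives a_3 = 1/pi.

1/pi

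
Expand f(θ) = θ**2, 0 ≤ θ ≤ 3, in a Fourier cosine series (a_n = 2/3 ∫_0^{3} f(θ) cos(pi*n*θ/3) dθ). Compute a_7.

a_7 = 2/3 ∫_0^{3} (θ**2) cos(7*pi*θ/3) dθ.
Integrating by parts twice (tabular method), an antiderivative of (θ**2) cos(7*pi*θ/3) is 3*θ**2*sin(7*pi*θ/3)/(7*pi) + 18*θ*cos(7*pi*θ/3)/(49*pi**2) - 54*sin(7*pi*θ/3)/(343*pi**3); evaluating from 0 to 3: ∫_{0}^{3} (θ**2) cos(7*pi*θ/3) dθ = (-54/(49*pi**2)) - (0) = -54/(49*pi**2).
Hence a_7 = (2/3)·(-54/(49*pi**2)) = -36/(49*pi**2).

-36/(49*pi**2)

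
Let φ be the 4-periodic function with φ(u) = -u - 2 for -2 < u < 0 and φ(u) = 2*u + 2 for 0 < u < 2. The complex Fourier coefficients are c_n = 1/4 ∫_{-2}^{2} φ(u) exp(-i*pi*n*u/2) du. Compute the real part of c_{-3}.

Since φ is real-valued, Re(c_{-3}) = 1/4 ∫_{-2}^{2} φ(u) cos(-3*pi*u/2) du = a_{3}/2.
Split the integral at the breakpoints.
Integrating by parts (boundary term plus one more integral), an antiderivative of (-u - 2) cos(-3*pi*u/2) is -2*u*sin(3*pi*u/2)/(3*pi) - 4*sin(3*pi*u/2)/(3*pi) - 4*cos(3*pi*u/2)/(9*pi**2); evaluating from -2 to 0: ∫_{-2}^{0} (-u - 2) cos(-3*pi*u/2) du = (-4/(9*pi**2)) - (4/(9*pi**2)) = -8/(9*pi**2).
Integrating by parts (boundary term plus one more integral), an antiderivative of (2*u + 2) cos(-3*pi*u/2) is 4*u*sin(3*pi*u/2)/(3*pi) + 4*sin(3*pi*u/2)/(3*pi) + 8*cos(3*pi*u/2)/(9*pi**2); evaluating from 0 to 2: ∫_{0}^{2} (2*u + 2) cos(-3*pi*u/2) du = (-8/(9*pi**2)) - (8/(9*pi**2)) = -16/(9*pi**2).
So ∫_{-2}^{2} φ(u) cos(-3*pi*u/2) du = -8/(3*pi**2).
Hence Re(c_{-3}) = (1/4)·(-8/(3*pi**2)) = -2/(3*pi**2).

-2/(3*pi**2)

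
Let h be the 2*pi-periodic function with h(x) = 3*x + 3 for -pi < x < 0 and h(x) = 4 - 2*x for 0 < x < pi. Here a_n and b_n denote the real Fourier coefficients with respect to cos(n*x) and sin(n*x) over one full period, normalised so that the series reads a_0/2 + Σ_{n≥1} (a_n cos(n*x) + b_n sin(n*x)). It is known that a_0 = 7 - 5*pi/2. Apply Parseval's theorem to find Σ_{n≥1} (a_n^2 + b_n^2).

Parseval: a_0^2/2 + Σ_{n≥1} (a_n^2+b_n^2) = 1/pi ∫_{-pi}^{pi} h(x)^2 dx = -17*pi + 25 + 13*pi**2/3.
Subtract a_0^2/2 = (14 - 5*pi)**2/8: Σ (a_n^2+b_n^2) = 1/2 + pi/2 + 29*pi**2/24.

1/2 + pi/2 + 29*pi**2/24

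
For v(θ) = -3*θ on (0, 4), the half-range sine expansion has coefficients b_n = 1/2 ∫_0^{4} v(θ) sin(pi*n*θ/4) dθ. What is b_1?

b_1 = 1/2 ∫_0^{4} (-3*θ) sin(pi*θ/4) dθ.
Integrating by parts (boundary term plus one more integral), an antiderivative of (-3*θ) sin(pi*θ/4) is 12*θ*cos(pi*θ/4)/pi - 48*sin(pi*θ/4)/pi**2; evaluating from 0 to 4: ∫_{0}^{4} (-3*θ) sin(pi*θ/4) dθ = (-48/pi) - (0) = -48/pi.
Hence b_1 = (1/2)·(-48/pi) = -24/pi.

-24/pi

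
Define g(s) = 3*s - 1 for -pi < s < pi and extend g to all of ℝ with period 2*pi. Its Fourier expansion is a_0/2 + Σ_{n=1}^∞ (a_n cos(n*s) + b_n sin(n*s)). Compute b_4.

-3/2

b_4 = 1/pi ∫_{-pi}^{pi} g(s) sin(4*s) ds.
Integrating by parts (boundary term plus one more integral), an antiderivative of (3*s - 1) sin(4*s) is -3*s*cos(4*s)/4 + 3*sin(4*s)/16 + cos(4*s)/4; evaluating from -pi to pi: ∫_{-pi}^{pi} (3*s - 1) sin(4*s) ds = (1/4 - 3*pi/4) - (1/4 + 3*pi/4) = -3*pi/2.
Hence b_4 = (1/pi)·(-3*pi/2) = -3/2.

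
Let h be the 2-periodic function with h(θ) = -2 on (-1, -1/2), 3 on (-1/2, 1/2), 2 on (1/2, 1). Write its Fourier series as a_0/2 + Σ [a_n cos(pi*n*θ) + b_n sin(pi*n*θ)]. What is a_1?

a_1 = ∫_{-1}^{1} h(θ) cos(pi*θ) dθ.
Split the integral at the breakpoints.
Directly, an antiderivative of (-2) cos(pi*θ) is -2*sin(pi*θ)/pi; evaluating from -1 to -1/2: ∫_{-1}^{-1/2} (-2) cos(pi*θ) dθ = (2/pi) - (0) = 2/pi.
Directly, an antiderivative of (3) cos(pi*θ) is 3*sin(pi*θ)/pi; evaluating from -1/2 to 1/2: ∫_{-1/2}^{1/2} (3) cos(pi*θ) dθ = (3/pi) - (-3/pi) = 6/pi.
Directly, an antiderivative of (2) cos(pi*θ) is 2*sin(pi*θ)/pi; evaluating from 1/2 to 1: ∫_{1/2}^{1} (2) cos(pi*θ) dθ = (0) - (2/pi) = -2/pi.
Summing the pieces gives a_1 = 6/pi.

6/pi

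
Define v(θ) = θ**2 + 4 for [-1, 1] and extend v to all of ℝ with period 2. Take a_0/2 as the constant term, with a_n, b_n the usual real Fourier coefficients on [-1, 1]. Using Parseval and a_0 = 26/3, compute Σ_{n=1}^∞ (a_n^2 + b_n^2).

Parseval: a_0^2/2 + Σ_{n≥1} (a_n^2+b_n^2) = ∫_{-1}^{1} v(θ)^2 dθ = 566/15.
Subtract a_0^2/2 = 338/9: Σ (a_n^2+b_n^2) = 8/45.

8/45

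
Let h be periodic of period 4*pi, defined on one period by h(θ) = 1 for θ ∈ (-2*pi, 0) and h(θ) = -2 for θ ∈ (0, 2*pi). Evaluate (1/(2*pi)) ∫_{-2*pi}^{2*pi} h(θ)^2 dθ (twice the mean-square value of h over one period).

5

(1/(2*pi)) ∫_{-2*pi}^{2*pi} h(θ)^2 dθ = (1/(2*pi)) · (10*pi) = 5.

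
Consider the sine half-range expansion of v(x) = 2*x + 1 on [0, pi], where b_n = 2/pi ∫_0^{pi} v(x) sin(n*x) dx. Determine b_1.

b_1 = 2/pi ∫_0^{pi} (2*x + 1) sin(x) dx.
Integrating by parts (boundary term plus one more integral), an antiderivative of (2*x + 1) sin(x) is -2*x*cos(x) + 2*sin(x) - cos(x); evaluating from 0 to pi: ∫_{0}^{pi} (2*x + 1) sin(x) dx = (1 + 2*pi) - (-1) = 2 + 2*pi.
Hence b_1 = (2/pi)·(2 + 2*pi) = 4/pi + 4.

4/pi + 4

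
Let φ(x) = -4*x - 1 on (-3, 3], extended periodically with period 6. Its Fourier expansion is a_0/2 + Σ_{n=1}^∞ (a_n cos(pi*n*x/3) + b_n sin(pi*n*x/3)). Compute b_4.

6/pi

b_4 = 1/3 ∫_{-3}^{3} φ(x) sin(4*pi*x/3) dx.
Integrating by parts (boundary term plus one more integral), an antiderivative of (-4*x - 1) sin(4*pi*x/3) is 3*x*cos(4*pi*x/3)/pi - 9*sin(4*pi*x/3)/(4*pi**2) + 3*cos(4*pi*x/3)/(4*pi); evaluating from -3 to 3: ∫_{-3}^{3} (-4*x - 1) sin(4*pi*x/3) dx = (39/(4*pi)) - (-33/(4*pi)) = 18/pi.
Hence b_4 = (1/3)·(18/pi) = 6/pi.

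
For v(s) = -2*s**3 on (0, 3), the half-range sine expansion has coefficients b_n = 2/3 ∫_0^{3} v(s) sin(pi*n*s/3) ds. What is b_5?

b_5 = 2/3 ∫_0^{3} (-2*s**3) sin(5*pi*s/3) ds.
Integrating by parts three times (tabular method), an antiderivative of (-2*s**3) sin(5*pi*s/3) is 6*s**3*cos(5*pi*s/3)/(5*pi) - 54*s**2*sin(5*pi*s/3)/(25*pi**2) - 324*s*cos(5*pi*s/3)/(125*pi**3) + 972*sin(5*pi*s/3)/(625*pi**4); evaluating from 0 to 3: ∫_{0}^{3} (-2*s**3) sin(5*pi*s/3) ds = (162*(6 - 25*pi**2)/(125*pi**3)) - (0) = 162*(6 - 25*pi**2)/(125*pi**3).
Hence b_5 = (2/3)·(162*(6 - 25*pi**2)/(125*pi**3)) = 108*(6 - 25*pi**2)/(125*pi**3).

108*(6 - 25*pi**2)/(125*pi**3)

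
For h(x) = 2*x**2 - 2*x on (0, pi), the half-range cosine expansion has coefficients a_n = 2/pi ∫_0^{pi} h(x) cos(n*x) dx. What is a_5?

a_5 = 2/pi ∫_0^{pi} (2*x**2 - 2*x) cos(5*x) dx.
Integrating by parts twice (tabular method), an antiderivative of (2*x**2 - 2*x) cos(5*x) is 2*x**2*sin(5*x)/5 - 2*x*sin(5*x)/5 + 4*x*cos(5*x)/25 - 4*sin(5*x)/125 - 2*cos(5*x)/25; evaluating from 0 to pi: ∫_{0}^{pi} (2*x**2 - 2*x) cos(5*x) dx = (2/25 - 4*pi/25) - (-2/25) = 4/25 - 4*pi/25.
Hence a_5 = (2/pi)·(4/25 - 4*pi/25) = 8*(1 - pi)/(25*pi).

8*(1 - pi)/(25*pi)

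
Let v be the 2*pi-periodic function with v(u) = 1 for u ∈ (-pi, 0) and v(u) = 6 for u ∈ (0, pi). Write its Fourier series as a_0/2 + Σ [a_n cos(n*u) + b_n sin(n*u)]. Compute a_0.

7

a_0 = 1/pi ∫_{-pi}^{pi} v(u) du = 1/pi · (7*pi) = 7.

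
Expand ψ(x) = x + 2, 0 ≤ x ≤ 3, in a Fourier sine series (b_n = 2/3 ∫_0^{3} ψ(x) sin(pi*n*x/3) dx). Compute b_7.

2/pi

b_7 = 2/3 ∫_0^{3} (x + 2) sin(7*pi*x/3) dx.
Integrating by parts (boundary term plus one more integral), an antiderivative of (x + 2) sin(7*pi*x/3) is -3*x*cos(7*pi*x/3)/(7*pi) + 9*sin(7*pi*x/3)/(49*pi**2) - 6*cos(7*pi*x/3)/(7*pi); evaluating from 0 to 3: ∫_{0}^{3} (x + 2) sin(7*pi*x/3) dx = (15/(7*pi)) - (-6/(7*pi)) = 3/pi.
Hence b_7 = (2/3)·(3/pi) = 2/pi.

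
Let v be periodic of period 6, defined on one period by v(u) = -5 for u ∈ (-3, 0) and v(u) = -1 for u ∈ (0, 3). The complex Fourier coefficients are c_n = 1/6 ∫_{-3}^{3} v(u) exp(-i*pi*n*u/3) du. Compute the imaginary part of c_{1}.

-4/pi

Since v is real-valued, Im(c_{1}) = -1/6 ∫_{-3}^{3} v(u) sin(pi*u/3) du = -b_{1}/2.
Split the integral at the breakpoints.
Directly, an antiderivative of (-5) sin(pi*u/3) is 15*cos(pi*u/3)/pi; evaluating from -3 to 0: ∫_{-3}^{0} (-5) sin(pi*u/3) du = (15/pi) - (-15/pi) = 30/pi.
Directly, an antiderivative of (-1) sin(pi*u/3) is 3*cos(pi*u/3)/pi; evaluating from 0 to 3: ∫_{0}^{3} (-1) sin(pi*u/3) du = (-3/pi) - (3/pi) = -6/pi.
So ∫_{-3}^{3} v(u) sin(pi*u/3) du = 24/pi.
Hence Im(c_{1}) = (-1/6)·(24/pi) = -4/pi.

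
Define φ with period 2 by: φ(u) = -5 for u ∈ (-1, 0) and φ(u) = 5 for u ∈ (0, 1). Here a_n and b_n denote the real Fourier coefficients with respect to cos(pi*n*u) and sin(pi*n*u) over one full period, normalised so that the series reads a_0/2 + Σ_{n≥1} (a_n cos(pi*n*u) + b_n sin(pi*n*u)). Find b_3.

20/(3*pi)

b_3 = ∫_{-1}^{1} φ(u) sin(3*pi*u) du.
φ is odd and sin(3*pi*u) is odd, so the integrand is even and b_3 = 2 ∫_0^{1} φ(u) sin(3*pi*u) du.
Directly, an antiderivative of (5) sin(3*pi*u) is -5*cos(3*pi*u)/(3*pi); evaluating from 0 to 1: ∫_{0}^{1} (5) sin(3*pi*u) du = (5/(3*pi)) - (-5/(3*pi)) = 10/(3*pi).
Hence b_3 = 2·(10/(3*pi)) = 20/(3*pi).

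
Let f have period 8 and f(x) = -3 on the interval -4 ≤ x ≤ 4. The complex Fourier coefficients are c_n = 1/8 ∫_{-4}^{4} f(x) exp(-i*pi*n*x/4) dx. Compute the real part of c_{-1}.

0

Since f is real-valued, Re(c_{-1}) = 1/8 ∫_{-4}^{4} f(x) cos(-pi*x/4) dx = a_{1}/2.
f is even and cos(-pi*x/4) is even, so the integrand is even: ∫_{-4}^{4} f(x) cos(-pi*x/4) dx = 2∫_0^{4} f(x) cos(-pi*x/4) dx.
Directly, an antiderivative of (-3) cos(-pi*x/4) is -12*sin(pi*x/4)/pi; evaluating from 0 to 4: ∫_{0}^{4} (-3) cos(-pi*x/4) dx = (0) - (0) = 0.
So ∫_{-4}^{4} f(x) cos(-pi*x/4) dx = 0.
Hence Re(c_{-1}) = (1/8)·(0) = 0.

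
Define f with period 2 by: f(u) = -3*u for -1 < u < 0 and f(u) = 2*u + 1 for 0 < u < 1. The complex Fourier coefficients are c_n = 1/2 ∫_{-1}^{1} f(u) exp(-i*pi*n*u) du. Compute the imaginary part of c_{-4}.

1/(8*pi)

Since f is real-valued, Im(c_{-4}) = -1/2 ∫_{-1}^{1} f(u) sin(-4*pi*u) du = b_{4}/2.
Split the integral at the breakpoints.
Integrating by parts (boundary term plus one more integral), an antiderivative of (-3*u) sin(-4*pi*u) is -3*u*cos(4*pi*u)/(4*pi) + 3*sin(4*pi*u)/(16*pi**2); evaluating from -1 to 0: ∫_{-1}^{0} (-3*u) sin(-4*pi*u) du = (0) - (3/(4*pi)) = -3/(4*pi).
Integrating by parts (boundary term plus one more integral), an antiderivative of (2*u + 1) sin(-4*pi*u) is u*cos(4*pi*u)/(2*pi) - sin(4*pi*u)/(8*pi**2) + cos(4*pi*u)/(4*pi); evaluating from 0 to 1: ∫_{0}^{1} (2*u + 1) sin(-4*pi*u) du = (3/(4*pi)) - (1/(4*pi)) = 1/(2*pi).
So ∫_{-1}^{1} f(u) sin(-4*pi*u) du = -1/(4*pi).
Hence Im(c_{-4}) = (-1/2)·(-1/(4*pi)) = 1/(8*pi).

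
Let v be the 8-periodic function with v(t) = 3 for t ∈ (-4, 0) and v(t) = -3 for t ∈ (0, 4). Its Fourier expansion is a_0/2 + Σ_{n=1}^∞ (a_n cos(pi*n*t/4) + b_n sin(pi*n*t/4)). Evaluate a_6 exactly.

a_6 = 1/4 ∫_{-4}^{4} v(t) cos(3*pi*t/2) dt.
v is odd and cos(3*pi*t/2) is even, so the integrand is odd over a symmetric interval and the integral vanishes.

0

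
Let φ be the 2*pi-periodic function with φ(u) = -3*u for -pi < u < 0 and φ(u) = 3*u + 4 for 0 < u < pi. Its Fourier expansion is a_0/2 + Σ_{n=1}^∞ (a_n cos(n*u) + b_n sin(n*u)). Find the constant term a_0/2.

2 + 3*pi/2

a_0 = 1/pi ∫_{-pi}^{pi} φ(u) du = 1/pi · (pi*(4 + 3*pi)) = 4 + 3*pi.
So the constant term a_0/2 = 2 + 3*pi/2.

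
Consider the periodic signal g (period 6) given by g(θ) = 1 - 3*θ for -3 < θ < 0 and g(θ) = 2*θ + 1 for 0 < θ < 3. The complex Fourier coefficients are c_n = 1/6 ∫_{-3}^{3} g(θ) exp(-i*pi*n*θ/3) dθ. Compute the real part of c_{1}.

Since g is real-valued, Re(c_{1}) = 1/6 ∫_{-3}^{3} g(θ) cos(pi*θ/3) dθ = a_{1}/2.
Split the integral at the breakpoints.
Integrating by parts (boundary term plus one more integral), an antiderivative of (1 - 3*θ) cos(pi*θ/3) is -9*θ*sin(pi*θ/3)/pi + 3*sin(pi*θ/3)/pi - 27*cos(pi*θ/3)/pi**2; evaluating from -3 to 0: ∫_{-3}^{0} (1 - 3*θ) cos(pi*θ/3) dθ = (-27/pi**2) - (27/pi**2) = -54/pi**2.
Integrating by parts (boundary term plus one more integral), an antiderivative of (2*θ + 1) cos(pi*θ/3) is 6*θ*sin(pi*θ/3)/pi + 3*sin(pi*θ/3)/pi + 18*cos(pi*θ/3)/pi**2; evaluating from 0 to 3: ∫_{0}^{3} (2*θ + 1) cos(pi*θ/3) dθ = (-18/pi**2) - (18/pi**2) = -36/pi**2.
So ∫_{-3}^{3} g(θ) cos(pi*θ/3) dθ = -90/pi**2.
Hence Re(c_{1}) = (1/6)·(-90/pi**2) = -15/pi**2.

-15/pi**2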